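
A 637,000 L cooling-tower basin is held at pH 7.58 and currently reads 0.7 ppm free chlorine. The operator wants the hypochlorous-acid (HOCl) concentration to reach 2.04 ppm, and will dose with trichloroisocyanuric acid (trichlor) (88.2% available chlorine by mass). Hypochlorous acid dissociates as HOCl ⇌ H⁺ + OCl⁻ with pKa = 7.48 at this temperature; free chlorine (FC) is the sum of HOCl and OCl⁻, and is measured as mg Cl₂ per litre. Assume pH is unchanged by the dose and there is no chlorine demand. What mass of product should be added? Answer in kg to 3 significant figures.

2.82 kg

[OCl⁻]/[HOCl] = 10^(pH − pKa) = 10^(7.58 − 7.48) = 1.259; fraction as HOCl = 1/(1 + 1.259) = 0.4427.
Free chlorine required for 2.04 ppm HOCl: 2.04 / 0.4427 = 4.608 ppm.
FC to add: 4.608 − 0.7 = 3.908 mg/L as Cl₂.
Cl₂ equivalent: 3.908 mg/L × 637,000 L = 2490 g.
Product at 88.2% available Cl: 2490 / 0.882 = 2823 g.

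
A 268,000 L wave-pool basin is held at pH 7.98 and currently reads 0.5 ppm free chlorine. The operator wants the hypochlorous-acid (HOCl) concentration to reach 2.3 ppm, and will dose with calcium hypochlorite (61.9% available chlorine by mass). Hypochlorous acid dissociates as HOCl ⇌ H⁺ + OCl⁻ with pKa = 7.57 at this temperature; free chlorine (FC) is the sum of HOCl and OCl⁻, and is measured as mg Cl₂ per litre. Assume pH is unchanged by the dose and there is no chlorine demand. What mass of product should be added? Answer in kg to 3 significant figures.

3.34 kg

[OCl⁻]/[HOCl] = 10^(pH − pKa) = 10^(7.98 − 7.57) = 2.57; fraction as HOCl = 1/(1 + 2.57) = 0.2801.
Free chlorine required for 2.3 ppm HOCl: 2.3 / 0.2801 = 8.212 ppm.
FC to add: 8.212 − 0.5 = 7.712 mg/L as Cl₂.
Cl₂ equivalent: 7.712 mg/L × 268,000 L = 2067 g.
Product at 61.9% available Cl: 2067 / 0.619 = 3339 g.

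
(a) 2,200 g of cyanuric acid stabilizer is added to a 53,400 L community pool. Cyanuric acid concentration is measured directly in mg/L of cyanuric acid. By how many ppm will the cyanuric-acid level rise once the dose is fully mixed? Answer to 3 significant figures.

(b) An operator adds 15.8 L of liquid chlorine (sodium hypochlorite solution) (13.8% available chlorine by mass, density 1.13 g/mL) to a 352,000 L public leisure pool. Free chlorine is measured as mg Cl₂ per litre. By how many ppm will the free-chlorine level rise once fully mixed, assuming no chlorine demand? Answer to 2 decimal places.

(a) Rise: 2,200 g / 53,400 L × 1000 = 41.2 mg/L.

(b) Mass of solution: 15.8 L × 1000 mL/L × 1.13 g/mL = 17,850 g.
(b) Available chlorine delivered: 17,850 g × 0.138 = 2464 g as Cl₂.
(b) Concentration rise: 2464 g / 352,000 L = 7 mg/L = 7.00 ppm.

(a) 41.2 ppm; (b) 7.00 ppm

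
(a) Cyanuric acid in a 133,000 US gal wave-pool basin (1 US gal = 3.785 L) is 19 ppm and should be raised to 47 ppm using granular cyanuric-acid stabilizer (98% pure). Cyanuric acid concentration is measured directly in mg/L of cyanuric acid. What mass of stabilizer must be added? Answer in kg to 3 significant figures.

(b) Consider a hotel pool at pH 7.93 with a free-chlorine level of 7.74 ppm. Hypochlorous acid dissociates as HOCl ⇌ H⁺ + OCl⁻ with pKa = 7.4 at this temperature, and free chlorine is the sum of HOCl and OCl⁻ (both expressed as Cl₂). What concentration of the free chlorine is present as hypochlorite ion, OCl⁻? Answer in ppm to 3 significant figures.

(a) 14.4 kg; (b) 5.98 ppm

(a) Volume: 133,000 US gal × 3.785 L/gal = 503,405 L.
(a) CYA to add: (47 − 19) = 28 mg/L × 503,405 L = 14,100 g cyanuric acid.
(a) At 98% purity: 14,100 / 0.98 = 14,380 g product.

(b) [OCl⁻]/[HOCl] = 10^(pH − pKa) = 10^(7.93 − 7.4) = 10^0.53 = 3.388.
(b) Fraction as HOCl = 1 / (1 + 3.388) = 0.2279.
(b) OCl⁻ = (1 − 0.2279) × 7.74 ppm = 5.976 ppm.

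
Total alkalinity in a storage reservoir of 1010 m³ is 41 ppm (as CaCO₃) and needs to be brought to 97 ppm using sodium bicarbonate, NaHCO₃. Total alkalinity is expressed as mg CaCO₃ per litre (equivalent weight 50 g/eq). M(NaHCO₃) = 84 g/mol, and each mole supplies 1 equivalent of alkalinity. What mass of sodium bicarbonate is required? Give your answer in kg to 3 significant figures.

Volume: 1010 m³ = 1,010,000 L.
Alkalinity to add: (97 − 41) = 56 mg/L as CaCO₃ × 1,010,000 L = 56,560 g as CaCO₃.
Equivalents: 56,560 g ÷ 50 g/eq = 1131 eq.
NaHCO₃ supplies 1 eq per mole → 1131 mol.
Mass: 1131 mol × 84 g/mol = 95,020 g.

95.0 kg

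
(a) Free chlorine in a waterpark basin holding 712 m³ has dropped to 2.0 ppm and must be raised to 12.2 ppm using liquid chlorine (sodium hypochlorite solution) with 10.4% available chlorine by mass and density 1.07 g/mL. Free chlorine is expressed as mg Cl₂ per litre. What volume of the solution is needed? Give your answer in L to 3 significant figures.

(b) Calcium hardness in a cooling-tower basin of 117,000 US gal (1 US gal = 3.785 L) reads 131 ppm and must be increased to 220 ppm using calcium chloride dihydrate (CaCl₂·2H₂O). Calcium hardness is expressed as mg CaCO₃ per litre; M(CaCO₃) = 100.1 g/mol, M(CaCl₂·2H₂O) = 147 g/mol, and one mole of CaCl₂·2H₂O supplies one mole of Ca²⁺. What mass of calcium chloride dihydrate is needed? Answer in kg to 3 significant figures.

(a) 65.3 L; (b) 57.9 kg

(a) Volume: 712 m³ = 712,000 L.
(a) Chlorine deficit: 12.2 − 2.0 = 10.2 ppm = 10.2 mg/L as Cl₂.
(a) Cl₂ equivalent needed: 10.2 mg/L × 712,000 L = 7,262,000 mg = 7262 g.
(a) Product at 10.4% available chlorine: 7262 / 0.104 = 69,830 g.
(a) Volume at density 1.07 g/mL: 69,830 g ÷ 1.07 g/mL = 65,260 mL.

(b) Volume: 117,000 US gal × 3.785 L/gal = 442,845 L.
(b) Hardness to add: (220 − 131) = 89 mg/L as CaCO₃ × 442,845 L = 39,410 g as CaCO₃.
(b) Moles of Ca²⁺ (1 mol Ca²⁺ ≡ 1 mol CaCO₃): 39,410 / 100.1 g/mol = 393.7 mol.
(b) Mass of CaCl₂·2H₂O: 393.7 × 147 = 57,880 g.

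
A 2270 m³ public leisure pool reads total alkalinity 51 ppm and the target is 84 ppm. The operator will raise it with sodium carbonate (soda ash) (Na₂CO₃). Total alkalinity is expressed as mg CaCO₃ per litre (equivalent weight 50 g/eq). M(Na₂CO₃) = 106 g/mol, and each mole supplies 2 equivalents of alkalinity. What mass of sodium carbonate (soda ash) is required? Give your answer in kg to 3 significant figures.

Volume: 2270 m³ = 2,270,000 L.
Alkalinity to add: (84 − 51) = 33 mg/L as CaCO₃ × 2,270,000 L = 74,910 g as CaCO₃.
Equivalents: 74,910 g ÷ 50 g/eq = 1498 eq.
Each mole of Na₂CO₃ supplies 2 eq, so 1498 / 2 = 749.1 mol.
Mass: 749.1 mol × 106 g/mol = 79,400 g.

79.4 kg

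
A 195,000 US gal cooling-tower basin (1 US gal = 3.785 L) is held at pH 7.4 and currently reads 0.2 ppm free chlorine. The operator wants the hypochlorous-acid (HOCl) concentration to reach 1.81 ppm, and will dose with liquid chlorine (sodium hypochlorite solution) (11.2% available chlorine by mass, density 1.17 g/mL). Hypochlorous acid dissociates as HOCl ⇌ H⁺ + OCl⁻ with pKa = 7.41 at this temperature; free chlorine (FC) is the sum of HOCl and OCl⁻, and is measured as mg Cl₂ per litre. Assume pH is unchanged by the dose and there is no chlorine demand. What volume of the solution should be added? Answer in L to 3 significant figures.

19.0 L

Volume: 195,000 US gal × 3.785 L/gal = 738,075 L.
[OCl⁻]/[HOCl] = 10^(pH − pKa) = 10^(7.4 − 7.41) = 0.9772; fraction as HOCl = 1/(1 + 0.9772) = 0.5058.
Free chlorine required for 1.81 ppm HOCl: 1.81 / 0.5058 = 3.579 ppm.
FC to add: 3.579 − 0.2 = 3.379 mg/L as Cl₂.
Cl₂ equivalent: 3.379 mg/L × 738,075 L = 2494 g.
Product at 11.2% available Cl: 2494 / 0.112 = 22,270 g.
Volume: 22,270 g ÷ 1.17 g/mL = 19,030 mL.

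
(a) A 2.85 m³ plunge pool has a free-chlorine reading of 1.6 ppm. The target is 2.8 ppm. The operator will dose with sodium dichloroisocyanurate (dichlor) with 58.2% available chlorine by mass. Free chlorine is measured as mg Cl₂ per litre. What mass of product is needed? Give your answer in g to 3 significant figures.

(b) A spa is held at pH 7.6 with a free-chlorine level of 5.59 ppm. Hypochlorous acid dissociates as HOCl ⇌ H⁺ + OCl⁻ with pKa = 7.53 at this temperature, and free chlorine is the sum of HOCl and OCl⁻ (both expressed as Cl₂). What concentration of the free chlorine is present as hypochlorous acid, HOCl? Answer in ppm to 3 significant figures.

(a) 5.88 g; (b) 2.57 ppm

(a) Volume: 2.85 m³ = 2,850 L.
(a) Chlorine deficit: 2.8 − 1.6 = 1.2 ppm = 1.2 mg/L as Cl₂.
(a) Cl₂ equivalent needed: 1.2 mg/L × 2,850 L = 3420 mg = 3.42 g.
(a) Product at 58.2% available chlorine: 3.42 / 0.582 = 5.876 g.

(b) [OCl⁻]/[HOCl] = 10^(pH − pKa) = 10^(7.6 − 7.53) = 10^0.07 = 1.175.
(b) Fraction as HOCl = 1 / (1 + 1.175) = 0.4598.
(b) HOCl = 0.4598 × 5.59 ppm = 2.57 ppm.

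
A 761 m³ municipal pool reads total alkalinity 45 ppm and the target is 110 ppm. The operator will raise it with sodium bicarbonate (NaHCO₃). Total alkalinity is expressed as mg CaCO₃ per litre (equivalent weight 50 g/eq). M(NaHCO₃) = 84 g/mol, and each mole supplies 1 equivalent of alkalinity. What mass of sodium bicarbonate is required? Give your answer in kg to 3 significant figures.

Volume: 761 m³ = 761,000 L.
Alkalinity to add: (110 − 45) = 65 mg/L as CaCO₃ × 761,000 L = 49,460 g as CaCO₃.
Equivalents: 49,460 g ÷ 50 g/eq = 989.3 eq.
NaHCO₃ supplies 1 eq per mole → 989.3 mol.
Mass: 989.3 mol × 84 g/mol = 83,100 g.

83.1 kg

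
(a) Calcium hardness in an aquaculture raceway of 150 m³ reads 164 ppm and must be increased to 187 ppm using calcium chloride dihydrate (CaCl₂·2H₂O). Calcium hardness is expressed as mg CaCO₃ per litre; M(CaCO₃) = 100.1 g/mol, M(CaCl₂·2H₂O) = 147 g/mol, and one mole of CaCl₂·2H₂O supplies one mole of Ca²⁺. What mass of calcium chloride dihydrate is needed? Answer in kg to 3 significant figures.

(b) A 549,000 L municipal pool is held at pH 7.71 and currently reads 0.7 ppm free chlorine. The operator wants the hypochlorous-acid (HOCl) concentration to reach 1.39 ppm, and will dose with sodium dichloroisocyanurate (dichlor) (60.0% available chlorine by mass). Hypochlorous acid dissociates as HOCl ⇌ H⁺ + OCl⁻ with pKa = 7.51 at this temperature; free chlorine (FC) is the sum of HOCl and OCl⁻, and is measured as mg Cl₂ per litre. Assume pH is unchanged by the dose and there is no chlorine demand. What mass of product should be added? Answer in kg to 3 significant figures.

(a) Volume: 150 m³ = 150,000 L.
(a) Hardness to add: (187 − 164) = 23 mg/L as CaCO₃ × 150,000 L = 3450 g as CaCO₃.
(a) Moles of Ca²⁺ (1 mol Ca²⁺ ≡ 1 mol CaCO₃): 3450 / 100.1 g/mol = 34.47 mol.
(a) Mass of CaCl₂·2H₂O: 34.47 × 147 = 5066 g.

(b) [OCl⁻]/[HOCl] = 10^(pH − pKa) = 10^(7.71 − 7.51) = 1.585; fraction as HOCl = 1/(1 + 1.585) = 0.3869.
(b) Free chlorine required for 1.39 ppm HOCl: 1.39 / 0.3869 = 3.593 ppm.
(b) FC to add: 3.593 − 0.7 = 2.893 mg/L as Cl₂.
(b) Cl₂ equivalent: 2.893 mg/L × 549,000 L = 1588 g.
(b) Product at 60.0% available Cl: 1588 / 0.6 = 2647 g.

(a) 5.07 kg; (b) 2.65 kg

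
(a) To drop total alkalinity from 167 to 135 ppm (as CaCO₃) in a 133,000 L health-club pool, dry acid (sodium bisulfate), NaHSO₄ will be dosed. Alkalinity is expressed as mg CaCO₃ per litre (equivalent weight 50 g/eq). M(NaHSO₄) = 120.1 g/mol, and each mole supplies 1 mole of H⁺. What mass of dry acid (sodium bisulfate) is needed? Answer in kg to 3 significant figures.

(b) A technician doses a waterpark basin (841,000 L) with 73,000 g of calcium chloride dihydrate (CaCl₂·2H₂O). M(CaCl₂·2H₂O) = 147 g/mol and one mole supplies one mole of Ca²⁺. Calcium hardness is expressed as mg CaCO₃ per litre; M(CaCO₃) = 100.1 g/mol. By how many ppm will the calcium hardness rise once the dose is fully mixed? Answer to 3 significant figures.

(a) 10.2 kg; (b) 59.1 ppm

(a) Alkalinity to neutralize: (167 − 135) = 32 mg/L as CaCO₃ × 133,000 L = 4256 g as CaCO₃.
(a) Equivalents of H⁺ required: 4256 ÷ 50 g/eq = 85.12 eq = 85.12 mol NaHSO₄.
(a) Mass of NaHSO₄: 85.12 × 120.1 = 10,220 g.

(b) Moles of Ca²⁺: 73,000 g ÷ 147 g/mol = 496.6 mol.
(b) As CaCO₃: 496.6 mol × 100.1 g/mol = 49,710 g.
(b) Rise: 49,710 g / 841,000 L × 1000 = 59.11 mg/L.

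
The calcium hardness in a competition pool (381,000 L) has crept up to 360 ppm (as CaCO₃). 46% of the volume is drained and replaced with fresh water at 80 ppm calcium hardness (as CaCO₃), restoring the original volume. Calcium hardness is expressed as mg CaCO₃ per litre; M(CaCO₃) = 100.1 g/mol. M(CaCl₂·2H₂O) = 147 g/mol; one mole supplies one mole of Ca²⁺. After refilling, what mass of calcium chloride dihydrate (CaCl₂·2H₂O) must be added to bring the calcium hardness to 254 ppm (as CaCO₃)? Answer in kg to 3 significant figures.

After draining 46% and refilling: 360 × 0.54 + 80 × 0.46 = 231.2 ppm.
Deficit to target: 254 − 231.2 = 22.8 mg/L.
As CaCO₃: 22.8 mg/L × 381,000 L = 8687 g; ÷ 100.1 = 86.78 mol Ca²⁺.
Mass: 86.78 × 147 = 12,760 g.

12.8 kg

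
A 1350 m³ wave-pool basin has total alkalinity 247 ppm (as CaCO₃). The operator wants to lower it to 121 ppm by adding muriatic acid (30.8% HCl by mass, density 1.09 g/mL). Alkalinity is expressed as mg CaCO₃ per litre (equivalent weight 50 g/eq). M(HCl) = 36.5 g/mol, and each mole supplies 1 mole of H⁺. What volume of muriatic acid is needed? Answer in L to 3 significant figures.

Volume: 1350 m³ = 1,350,000 L.
Alkalinity to neutralize: (247 − 121) = 126 mg/L as CaCO₃ × 1,350,000 L = 170,100 g as CaCO₃.
Equivalents of H⁺ required: 170,100 ÷ 50 g/eq = 3402 eq = 3402 mol HCl.
Mass of HCl: 3402 × 36.5 = 124,200 g.
Mass of 30.8% solution: 124,200 / 0.308 = 403,200 g.
Volume: 403,200 g ÷ 1.09 g/mL = 369,900 mL.

370 L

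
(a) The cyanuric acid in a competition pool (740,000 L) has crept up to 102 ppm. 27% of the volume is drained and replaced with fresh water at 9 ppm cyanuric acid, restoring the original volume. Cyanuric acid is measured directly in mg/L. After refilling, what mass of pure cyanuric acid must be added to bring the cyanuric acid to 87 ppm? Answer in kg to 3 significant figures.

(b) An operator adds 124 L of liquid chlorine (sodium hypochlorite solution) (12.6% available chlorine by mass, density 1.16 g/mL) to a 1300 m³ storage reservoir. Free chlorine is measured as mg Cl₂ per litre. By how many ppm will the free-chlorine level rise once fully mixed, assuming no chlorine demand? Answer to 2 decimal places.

(a) After draining 27% and refilling: 102 × 0.73 + 9 × 0.27 = 76.89 ppm.
(a) Deficit to target: 87 − 76.89 = 10.11 mg/L.
(a) Mass: 10.11 mg/L × 740,000 L = 7481 g cyanuric acid.

(b) Volume: 1300 m³ = 1,300,000 L.
(b) Mass of solution: 124 L × 1000 mL/L × 1.16 g/mL = 143,800 g.
(b) Available chlorine delivered: 143,800 g × 0.126 = 18,120 g as Cl₂.
(b) Concentration rise: 18,120 g / 1,300,000 L = 13.94 mg/L = 13.94 ppm.

(a) 7.48 kg; (b) 13.94 ppm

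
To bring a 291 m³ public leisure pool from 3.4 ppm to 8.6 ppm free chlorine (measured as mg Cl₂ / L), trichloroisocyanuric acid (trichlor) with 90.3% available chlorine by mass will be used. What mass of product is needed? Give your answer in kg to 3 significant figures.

Volume: 291 m³ = 291,000 L.
Chlorine deficit: 8.6 − 3.4 = 5.2 ppm = 5.2 mg/L as Cl₂.
Cl₂ equivalent needed: 5.2 mg/L × 291,000 L = 1,513,000 mg = 1513 g.
Product at 90.3% available chlorine: 1513 / 0.903 = 1676 g.

1.68 kg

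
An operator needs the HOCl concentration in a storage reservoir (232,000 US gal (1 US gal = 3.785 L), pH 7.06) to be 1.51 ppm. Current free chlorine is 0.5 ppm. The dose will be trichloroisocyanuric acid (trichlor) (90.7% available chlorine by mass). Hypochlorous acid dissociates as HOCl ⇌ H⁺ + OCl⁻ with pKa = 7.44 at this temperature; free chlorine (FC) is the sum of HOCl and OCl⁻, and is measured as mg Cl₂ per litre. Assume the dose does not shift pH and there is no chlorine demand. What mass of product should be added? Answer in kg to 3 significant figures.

1.59 kg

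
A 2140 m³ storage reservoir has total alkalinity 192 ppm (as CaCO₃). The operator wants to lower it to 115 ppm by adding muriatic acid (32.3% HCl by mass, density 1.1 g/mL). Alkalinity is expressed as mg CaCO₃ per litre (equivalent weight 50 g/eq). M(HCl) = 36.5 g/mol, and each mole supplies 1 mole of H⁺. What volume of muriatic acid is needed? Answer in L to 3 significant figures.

339 L

Volume: 2140 m³ = 2,140,000 L.
Alkalinity to neutralize: (192 − 115) = 77 mg/L as CaCO₃ × 2,140,000 L = 164,800 g as CaCO₃.
Equivalents of H⁺ required: 164,800 ÷ 50 g/eq = 3296 eq = 3296 mol HCl.
Mass of HCl: 3296 × 36.5 = 120,300 g.
Mass of 32.3% solution: 120,300 / 0.323 = 372,400 g.
Volume: 372,400 g ÷ 1.1 g/mL = 338,600 mL.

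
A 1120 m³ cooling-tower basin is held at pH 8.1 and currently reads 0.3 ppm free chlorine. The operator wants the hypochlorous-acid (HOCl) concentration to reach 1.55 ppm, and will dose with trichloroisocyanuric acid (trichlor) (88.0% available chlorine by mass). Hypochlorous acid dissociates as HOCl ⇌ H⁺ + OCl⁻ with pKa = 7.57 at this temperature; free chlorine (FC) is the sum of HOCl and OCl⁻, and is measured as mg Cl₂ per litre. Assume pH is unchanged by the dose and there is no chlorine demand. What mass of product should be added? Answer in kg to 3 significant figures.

Volume: 1120 m³ = 1,120,000 L.
[OCl⁻]/[HOCl] = 10^(pH − pKa) = 10^(8.1 − 7.57) = 3.388; fraction as HOCl = 1/(1 + 3.388) = 0.2279.
Free chlorine required for 1.55 ppm HOCl: 1.55 / 0.2279 = 6.802 ppm.
FC to add: 6.802 − 0.3 = 6.502 mg/L as Cl₂.
Cl₂ equivalent: 6.502 mg/L × 1,120,000 L = 7282 g.
Product at 88.0% available Cl: 7282 / 0.88 = 8275 g.

8.28 kg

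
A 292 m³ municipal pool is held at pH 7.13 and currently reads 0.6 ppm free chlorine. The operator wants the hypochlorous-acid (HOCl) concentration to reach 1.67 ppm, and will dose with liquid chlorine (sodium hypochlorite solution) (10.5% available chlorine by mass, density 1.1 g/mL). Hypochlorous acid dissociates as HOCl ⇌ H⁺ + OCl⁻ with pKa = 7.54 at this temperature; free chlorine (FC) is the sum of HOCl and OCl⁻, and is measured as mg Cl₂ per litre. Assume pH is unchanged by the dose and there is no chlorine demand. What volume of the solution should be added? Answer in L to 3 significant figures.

4.35 L

Volume: 292 m³ = 292,000 L.
[OCl⁻]/[HOCl] = 10^(pH − pKa) = 10^(7.13 − 7.54) = 0.389; fraction as HOCl = 1/(1 + 0.389) = 0.7199.
Free chlorine required for 1.67 ppm HOCl: 1.67 / 0.7199 = 2.32 ppm.
FC to add: 2.32 − 0.6 = 1.72 mg/L as Cl₂.
Cl₂ equivalent: 1.72 mg/L × 292,000 L = 502.2 g.
Product at 10.5% available Cl: 502.2 / 0.105 = 4782 g.
Volume: 4782 g ÷ 1.1 g/mL = 4348 mL.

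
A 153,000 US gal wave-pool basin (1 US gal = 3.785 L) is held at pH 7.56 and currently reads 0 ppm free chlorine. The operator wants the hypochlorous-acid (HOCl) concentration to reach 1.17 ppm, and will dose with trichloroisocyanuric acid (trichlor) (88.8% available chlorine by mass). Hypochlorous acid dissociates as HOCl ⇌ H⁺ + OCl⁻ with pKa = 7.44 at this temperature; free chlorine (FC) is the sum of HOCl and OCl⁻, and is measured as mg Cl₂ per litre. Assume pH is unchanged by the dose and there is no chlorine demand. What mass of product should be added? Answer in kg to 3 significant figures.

1.77 kg

Volume: 153,000 US gal × 3.785 L/gal = 579,105 L.
[OCl⁻]/[HOCl] = 10^(pH − pKa) = 10^(7.56 − 7.44) = 1.318; fraction as HOCl = 1/(1 + 1.318) = 0.4314.
Free chlorine required for 1.17 ppm HOCl: 1.17 / 0.4314 = 2.712 ppm.
FC to add: 2.712 − 0 = 2.712 mg/L as Cl₂.
Cl₂ equivalent: 2.712 mg/L × 579,105 L = 1571 g.
Product at 88.8% available Cl: 1571 / 0.888 = 1769 g.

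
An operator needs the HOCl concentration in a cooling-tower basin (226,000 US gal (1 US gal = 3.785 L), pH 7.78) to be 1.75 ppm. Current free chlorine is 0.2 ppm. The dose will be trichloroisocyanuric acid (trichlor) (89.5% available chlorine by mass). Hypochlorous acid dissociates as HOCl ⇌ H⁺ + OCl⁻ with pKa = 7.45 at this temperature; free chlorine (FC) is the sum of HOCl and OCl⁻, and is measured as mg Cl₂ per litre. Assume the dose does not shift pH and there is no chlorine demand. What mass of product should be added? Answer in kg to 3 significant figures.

5.06 kg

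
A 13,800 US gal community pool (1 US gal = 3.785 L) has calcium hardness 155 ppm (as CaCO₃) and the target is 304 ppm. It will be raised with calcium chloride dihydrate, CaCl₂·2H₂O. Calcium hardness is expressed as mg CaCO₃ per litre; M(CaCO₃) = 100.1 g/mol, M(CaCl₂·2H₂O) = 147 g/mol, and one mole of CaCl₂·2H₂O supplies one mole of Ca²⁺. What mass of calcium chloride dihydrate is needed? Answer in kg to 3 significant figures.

Volume: 13,800 US gal × 3.785 L/gal = 52,233 L.
Hardness to add: (304 − 155) = 149 mg/L as CaCO₃ × 52,233 L = 7783 g as CaCO₃.
Moles of Ca²⁺ (1 mol Ca²⁺ ≡ 1 mol CaCO₃): 7783 / 100.1 g/mol = 77.75 mol.
Mass of CaCl₂·2H₂O: 77.75 × 147 = 11,430 g.

11.4 kg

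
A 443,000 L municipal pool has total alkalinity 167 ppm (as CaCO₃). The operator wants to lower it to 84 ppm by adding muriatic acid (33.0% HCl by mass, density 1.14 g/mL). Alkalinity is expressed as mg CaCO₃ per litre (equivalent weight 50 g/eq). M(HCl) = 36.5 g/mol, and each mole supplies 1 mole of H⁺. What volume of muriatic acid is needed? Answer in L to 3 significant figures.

Alkalinity to neutralize: (167 − 84) = 83 mg/L as CaCO₃ × 443,000 L = 36,770 g as CaCO₃.
Equivalents of H⁺ required: 36,770 ÷ 50 g/eq = 735.4 eq = 735.4 mol HCl.
Mass of HCl: 735.4 × 36.5 = 26,840 g.
Mass of 33.0% solution: 26,840 / 0.33 = 81,340 g.
Volume: 81,340 g ÷ 1.14 g/mL = 71,350 mL.

71.3 L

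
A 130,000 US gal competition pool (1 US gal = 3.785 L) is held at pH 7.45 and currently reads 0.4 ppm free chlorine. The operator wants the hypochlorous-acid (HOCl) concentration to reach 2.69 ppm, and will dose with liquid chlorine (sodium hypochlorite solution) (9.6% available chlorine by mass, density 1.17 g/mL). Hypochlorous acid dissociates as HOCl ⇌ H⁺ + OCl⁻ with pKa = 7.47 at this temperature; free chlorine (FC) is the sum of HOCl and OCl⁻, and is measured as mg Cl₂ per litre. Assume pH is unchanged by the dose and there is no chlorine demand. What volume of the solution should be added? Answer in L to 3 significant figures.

21.3 L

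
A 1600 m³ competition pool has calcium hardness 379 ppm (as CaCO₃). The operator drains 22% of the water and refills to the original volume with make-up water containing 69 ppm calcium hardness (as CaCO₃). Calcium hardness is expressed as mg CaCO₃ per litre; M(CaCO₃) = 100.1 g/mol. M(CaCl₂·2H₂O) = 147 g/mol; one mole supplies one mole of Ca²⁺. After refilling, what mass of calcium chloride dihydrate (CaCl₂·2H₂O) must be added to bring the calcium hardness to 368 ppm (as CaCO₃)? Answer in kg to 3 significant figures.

Volume: 1600 m³ = 1,600,000 L.
After draining 22% and refilling: 379 × 0.78 + 69 × 0.22 = 310.8 ppm.
Deficit to target: 368 − 310.8 = 57.2 mg/L.
As CaCO₃: 57.2 mg/L × 1,600,000 L = 91,520 g; ÷ 100.1 = 914.3 mol Ca²⁺.
Mass: 914.3 × 147 = 134,400 g.

134 kg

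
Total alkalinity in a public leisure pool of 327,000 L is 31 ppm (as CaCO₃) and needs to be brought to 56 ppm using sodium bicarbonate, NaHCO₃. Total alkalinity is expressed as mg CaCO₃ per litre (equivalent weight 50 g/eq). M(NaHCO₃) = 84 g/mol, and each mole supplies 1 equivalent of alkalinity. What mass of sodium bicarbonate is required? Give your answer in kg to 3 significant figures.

Alkalinity to add: (56 − 31) = 25 mg/L as CaCO₃ × 327,000 L = 8175 g as CaCO₃.
Equivalents: 8175 g ÷ 50 g/eq = 163.5 eq.
NaHCO₃ supplies 1 eq per mole → 163.5 mol.
Mass: 163.5 mol × 84 g/mol = 13,730 g.

13.7 kg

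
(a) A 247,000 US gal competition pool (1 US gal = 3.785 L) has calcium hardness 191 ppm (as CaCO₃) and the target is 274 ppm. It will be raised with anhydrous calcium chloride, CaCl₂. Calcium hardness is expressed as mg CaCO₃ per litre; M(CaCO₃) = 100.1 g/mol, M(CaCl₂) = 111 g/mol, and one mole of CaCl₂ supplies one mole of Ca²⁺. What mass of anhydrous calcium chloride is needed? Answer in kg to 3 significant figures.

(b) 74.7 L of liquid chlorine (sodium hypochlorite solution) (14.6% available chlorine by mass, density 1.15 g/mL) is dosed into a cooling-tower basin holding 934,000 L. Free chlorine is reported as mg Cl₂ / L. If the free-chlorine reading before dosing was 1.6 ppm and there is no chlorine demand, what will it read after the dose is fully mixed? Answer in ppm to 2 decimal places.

(a) 86.0 kg; (b) 15.03 ppm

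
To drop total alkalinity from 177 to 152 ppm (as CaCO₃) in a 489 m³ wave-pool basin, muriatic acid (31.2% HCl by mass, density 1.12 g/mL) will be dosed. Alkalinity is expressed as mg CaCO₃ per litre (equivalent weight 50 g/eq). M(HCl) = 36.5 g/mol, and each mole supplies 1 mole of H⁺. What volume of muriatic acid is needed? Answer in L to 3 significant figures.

Volume: 489 m³ = 489,000 L.
Alkalinity to neutralize: (177 − 152) = 25 mg/L as CaCO₃ × 489,000 L = 12,220 g as CaCO₃.
Equivalents of H⁺ required: 12,220 ÷ 50 g/eq = 244.5 eq = 244.5 mol HCl.
Mass of HCl: 244.5 × 36.5 = 8924 g.
Mass of 31.2% solution: 8924 / 0.312 = 28,600 g.
Volume: 28,600 g ÷ 1.12 g/mL = 25,540 mL.

25.5 L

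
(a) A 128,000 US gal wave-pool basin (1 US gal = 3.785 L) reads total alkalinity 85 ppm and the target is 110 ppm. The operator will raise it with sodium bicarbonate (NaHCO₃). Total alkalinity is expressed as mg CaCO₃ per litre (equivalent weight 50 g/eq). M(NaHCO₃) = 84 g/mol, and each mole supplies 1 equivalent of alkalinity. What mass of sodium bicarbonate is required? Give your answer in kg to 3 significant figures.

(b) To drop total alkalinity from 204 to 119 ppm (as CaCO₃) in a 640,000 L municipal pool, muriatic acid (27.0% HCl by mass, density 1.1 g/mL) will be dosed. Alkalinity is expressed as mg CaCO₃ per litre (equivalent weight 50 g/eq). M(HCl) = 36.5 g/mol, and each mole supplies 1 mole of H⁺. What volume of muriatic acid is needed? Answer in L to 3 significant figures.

(a) 20.3 kg; (b) 134 L

(a) Volume: 128,000 US gal × 3.785 L/gal = 484,480 L.
(a) Alkalinity to add: (110 − 85) = 25 mg/L as CaCO₃ × 484,480 L = 12,110 g as CaCO₃.
(a) Equivalents: 12,110 g ÷ 50 g/eq = 242.2 eq.
(a) NaHCO₃ supplies 1 eq per mole → 242.2 mol.
(a) Mass: 242.2 mol × 84 g/mol = 20,350 g.

(b) Alkalinity to neutralize: (204 − 119) = 85 mg/L as CaCO₃ × 640,000 L = 54,400 g as CaCO₃.
(b) Equivalents of H⁺ required: 54,400 ÷ 50 g/eq = 1088 eq = 1088 mol HCl.
(b) Mass of HCl: 1088 × 36.5 = 39,710 g.
(b) Mass of 27.0% solution: 39,710 / 0.27 = 147,100 g.
(b) Volume: 147,100 g ÷ 1.1 g/mL = 133,700 mL.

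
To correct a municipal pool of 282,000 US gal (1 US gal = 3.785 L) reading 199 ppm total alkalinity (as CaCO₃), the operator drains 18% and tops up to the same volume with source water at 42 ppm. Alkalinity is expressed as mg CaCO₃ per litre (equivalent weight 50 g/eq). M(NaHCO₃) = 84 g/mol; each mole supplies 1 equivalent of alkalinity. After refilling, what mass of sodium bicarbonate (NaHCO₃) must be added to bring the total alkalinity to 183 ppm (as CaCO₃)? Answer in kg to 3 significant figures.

Volume: 282,000 US gal × 3.785 L/gal = 1,067,370 L.
After draining 18% and refilling: 199 × 0.82 + 42 × 0.18 = 170.74 ppm.
Deficit to target: 183 − 170.74 = 12.26 mg/L.
As CaCO₃: 12.26 mg/L × 1,067,370 L = 13,090 g; ÷ 50 g/eq ÷ 1 = 261.7 mol NaHCO₃.
Mass: 261.7 × 84 = 21,980 g.

22.0 kg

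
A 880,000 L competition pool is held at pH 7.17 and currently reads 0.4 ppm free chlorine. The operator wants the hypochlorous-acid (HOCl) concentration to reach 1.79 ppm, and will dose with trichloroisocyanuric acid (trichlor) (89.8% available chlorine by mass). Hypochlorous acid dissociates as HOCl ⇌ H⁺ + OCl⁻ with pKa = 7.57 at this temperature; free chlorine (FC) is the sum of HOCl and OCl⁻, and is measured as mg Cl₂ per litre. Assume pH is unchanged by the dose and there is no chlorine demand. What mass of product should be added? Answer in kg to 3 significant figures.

[OCl⁻]/[HOCl] = 10^(pH − pKa) = 10^(7.17 − 7.57) = 0.3981; fraction as HOCl = 1/(1 + 0.3981) = 0.7153.
Free chlorine required for 1.79 ppm HOCl: 1.79 / 0.7153 = 2.503 ppm.
FC to add: 2.503 − 0.4 = 2.103 mg/L as Cl₂.
Cl₂ equivalent: 2.103 mg/L × 880,000 L = 1850 g.
Product at 89.8% available Cl: 1850 / 0.898 = 2060 g.

2.06 kg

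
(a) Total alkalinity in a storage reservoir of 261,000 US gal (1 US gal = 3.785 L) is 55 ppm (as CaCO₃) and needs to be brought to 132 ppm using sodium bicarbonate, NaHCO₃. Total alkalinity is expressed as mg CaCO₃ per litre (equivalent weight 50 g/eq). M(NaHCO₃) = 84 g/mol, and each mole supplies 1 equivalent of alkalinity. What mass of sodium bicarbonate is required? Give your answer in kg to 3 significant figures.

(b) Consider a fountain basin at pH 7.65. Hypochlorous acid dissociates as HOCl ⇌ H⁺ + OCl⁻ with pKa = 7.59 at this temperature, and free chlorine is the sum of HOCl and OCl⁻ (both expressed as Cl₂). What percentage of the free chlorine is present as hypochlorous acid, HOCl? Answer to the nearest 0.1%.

(a) Volume: 261,000 US gal × 3.785 L/gal = 987,885 L.
(a) Alkalinity to add: (132 − 55) = 77 mg/L as CaCO₃ × 987,885 L = 76,070 g as CaCO₃.
(a) Equivalents: 76,070 g ÷ 50 g/eq = 1521 eq.
(a) NaHCO₃ supplies 1 eq per mole → 1521 mol.
(a) Mass: 1521 mol × 84 g/mol = 127,800 g.

(b) [OCl⁻]/[HOCl] = 10^(pH − pKa) = 10^(7.65 − 7.59) = 10^0.06 = 1.148.
(b) Fraction as HOCl = 1 / (1 + 1.148) = 0.4655.

(a) 128 kg; (b) 46.6%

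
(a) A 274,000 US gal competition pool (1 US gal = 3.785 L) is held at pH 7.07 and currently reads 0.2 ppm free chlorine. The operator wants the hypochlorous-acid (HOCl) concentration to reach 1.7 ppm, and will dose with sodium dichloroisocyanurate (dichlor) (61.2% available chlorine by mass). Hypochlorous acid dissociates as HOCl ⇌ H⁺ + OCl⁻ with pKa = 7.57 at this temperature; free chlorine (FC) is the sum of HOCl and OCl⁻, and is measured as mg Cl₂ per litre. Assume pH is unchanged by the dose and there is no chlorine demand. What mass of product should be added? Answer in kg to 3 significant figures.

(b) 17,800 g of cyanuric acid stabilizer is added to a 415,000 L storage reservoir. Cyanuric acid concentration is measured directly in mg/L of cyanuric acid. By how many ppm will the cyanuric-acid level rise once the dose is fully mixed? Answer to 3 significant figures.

(a) Volume: 274,000 US gal × 3.785 L/gal = 1,037,090 L.
(a) [OCl⁻]/[HOCl] = 10^(pH − pKa) = 10^(7.07 − 7.57) = 0.3162; fraction as HOCl = 1/(1 + 0.3162) = 0.7597.
(a) Free chlorine required for 1.7 ppm HOCl: 1.7 / 0.7597 = 2.238 ppm.
(a) FC to add: 2.238 − 0.2 = 2.038 mg/L as Cl₂.
(a) Cl₂ equivalent: 2.038 mg/L × 1,037,090 L = 2113 g.
(a) Product at 61.2% available Cl: 2113 / 0.612 = 3453 g.

(b) Rise: 17,800 g / 415,000 L × 1000 = 42.89 mg/L.

(a) 3.45 kg; (b) 42.9 ppm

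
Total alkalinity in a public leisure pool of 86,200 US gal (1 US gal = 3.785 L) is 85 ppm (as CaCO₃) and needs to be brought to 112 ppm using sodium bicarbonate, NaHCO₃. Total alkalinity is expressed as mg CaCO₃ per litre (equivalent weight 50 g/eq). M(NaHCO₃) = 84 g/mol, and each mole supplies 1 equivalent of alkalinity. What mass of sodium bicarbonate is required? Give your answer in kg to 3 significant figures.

Volume: 86,200 US gal × 3.785 L/gal = 326,267 L.
Alkalinity to add: (112 − 85) = 27 mg/L as CaCO₃ × 326,267 L = 8809 g as CaCO₃.
Equivalents: 8809 g ÷ 50 g/eq = 176.2 eq.
NaHCO₃ supplies 1 eq per mole → 176.2 mol.
Mass: 176.2 mol × 84 g/mol = 14,800 g.

14.8 kg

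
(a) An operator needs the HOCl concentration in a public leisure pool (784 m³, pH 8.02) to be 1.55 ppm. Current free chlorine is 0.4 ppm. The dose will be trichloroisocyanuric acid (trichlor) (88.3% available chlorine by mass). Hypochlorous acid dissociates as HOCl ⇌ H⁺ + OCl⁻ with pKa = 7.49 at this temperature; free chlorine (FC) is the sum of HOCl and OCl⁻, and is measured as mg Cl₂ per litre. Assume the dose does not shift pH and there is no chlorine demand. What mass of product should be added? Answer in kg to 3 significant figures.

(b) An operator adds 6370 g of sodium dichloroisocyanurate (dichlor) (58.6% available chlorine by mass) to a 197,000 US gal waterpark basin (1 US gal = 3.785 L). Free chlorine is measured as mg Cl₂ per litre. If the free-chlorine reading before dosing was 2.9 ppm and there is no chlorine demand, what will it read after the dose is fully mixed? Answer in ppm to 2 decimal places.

(a) Volume: 784 m³ = 784,000 L.
(a) [OCl⁻]/[HOCl] = 10^(pH − pKa) = 10^(8.02 − 7.49) = 3.388; fraction as HOCl = 1/(1 + 3.388) = 0.2279.
(a) Free chlorine required for 1.55 ppm HOCl: 1.55 / 0.2279 = 6.802 ppm.
(a) FC to add: 6.802 − 0.4 = 6.402 mg/L as Cl₂.
(a) Cl₂ equivalent: 6.402 mg/L × 784,000 L = 5019 g.
(a) Product at 88.3% available Cl: 5019 / 0.883 = 5684 g.

(b) Volume: 197,000 US gal × 3.785 L/gal = 745,645 L.
(b) Available chlorine delivered: 6370 g × 0.586 = 3733 g as Cl₂.
(b) Concentration rise: 3733 g / 745,645 L = 5.006 mg/L = 5.01 ppm.
(b) Final FC: 2.9 + 5.01 = 7.91 ppm.

(a) 5.68 kg; (b) 7.91 ppm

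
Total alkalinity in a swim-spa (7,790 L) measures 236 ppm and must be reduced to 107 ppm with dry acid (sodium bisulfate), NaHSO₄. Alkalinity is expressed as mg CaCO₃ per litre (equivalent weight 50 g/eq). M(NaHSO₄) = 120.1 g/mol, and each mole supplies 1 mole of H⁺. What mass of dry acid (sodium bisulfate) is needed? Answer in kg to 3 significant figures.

Alkalinity to neutralize: (236 − 107) = 129 mg/L as CaCO₃ × 7,790 L = 1005 g as CaCO₃.
Equivalents of H⁺ required: 1005 ÷ 50 g/eq = 20.1 eq = 20.1 mol NaHSO₄.
Mass of NaHSO₄: 20.1 × 120.1 = 2414 g.

2.41 kg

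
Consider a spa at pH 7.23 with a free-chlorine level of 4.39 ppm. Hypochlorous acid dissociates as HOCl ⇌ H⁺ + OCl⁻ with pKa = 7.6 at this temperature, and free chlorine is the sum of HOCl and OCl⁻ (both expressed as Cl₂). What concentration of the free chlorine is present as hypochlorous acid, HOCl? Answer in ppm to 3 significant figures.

3.08 ppm

[OCl⁻]/[HOCl] = 10^(pH − pKa) = 10^(7.23 − 7.6) = 10^-0.37 = 0.4266.
Fraction as HOCl = 1 / (1 + 0.4266) = 0.701.
HOCl = 0.701 × 4.39 ppm = 3.077 ppm.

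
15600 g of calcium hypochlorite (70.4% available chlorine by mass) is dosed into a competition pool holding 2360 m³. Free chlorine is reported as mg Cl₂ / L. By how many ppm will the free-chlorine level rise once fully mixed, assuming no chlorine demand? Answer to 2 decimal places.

4.65 ppm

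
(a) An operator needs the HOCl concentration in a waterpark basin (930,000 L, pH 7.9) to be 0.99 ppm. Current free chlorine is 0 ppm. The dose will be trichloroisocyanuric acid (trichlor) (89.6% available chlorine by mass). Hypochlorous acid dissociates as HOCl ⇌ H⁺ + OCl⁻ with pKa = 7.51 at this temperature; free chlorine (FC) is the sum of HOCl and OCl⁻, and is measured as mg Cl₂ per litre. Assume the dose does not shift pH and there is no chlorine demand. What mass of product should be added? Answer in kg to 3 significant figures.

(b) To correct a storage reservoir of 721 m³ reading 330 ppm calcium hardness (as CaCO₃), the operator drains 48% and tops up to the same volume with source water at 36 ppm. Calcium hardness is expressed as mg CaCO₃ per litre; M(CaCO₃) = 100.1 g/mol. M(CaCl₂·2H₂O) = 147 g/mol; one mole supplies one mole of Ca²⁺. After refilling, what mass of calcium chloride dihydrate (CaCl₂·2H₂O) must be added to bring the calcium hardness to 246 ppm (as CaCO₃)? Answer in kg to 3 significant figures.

(a) 3.55 kg; (b) 60.5 kg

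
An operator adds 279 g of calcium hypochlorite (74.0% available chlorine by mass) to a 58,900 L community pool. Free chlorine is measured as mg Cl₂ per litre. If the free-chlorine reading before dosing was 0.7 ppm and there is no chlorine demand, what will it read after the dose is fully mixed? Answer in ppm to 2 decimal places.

4.21 ppm

Available chlorine delivered: 279 g × 0.74 = 206.5 g as Cl₂.
Concentration rise: 206.5 g / 58,900 L = 3.505 mg/L = 3.51 ppm.
Final FC: 0.7 + 3.51 = 4.21 ppm.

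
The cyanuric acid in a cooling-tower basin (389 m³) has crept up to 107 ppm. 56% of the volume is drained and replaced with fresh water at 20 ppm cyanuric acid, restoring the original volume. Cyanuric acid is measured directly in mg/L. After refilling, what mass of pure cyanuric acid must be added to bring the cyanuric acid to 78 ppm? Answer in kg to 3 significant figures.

7.67 kg

Volume: 389 m³ = 389,000 L.
After draining 56% and refilling: 107 × 0.44 + 20 × 0.56 = 58.28 ppm.
Deficit to target: 78 − 58.28 = 19.72 mg/L.
Mass: 19.72 mg/L × 389,000 L = 7671 g cyanuric acid.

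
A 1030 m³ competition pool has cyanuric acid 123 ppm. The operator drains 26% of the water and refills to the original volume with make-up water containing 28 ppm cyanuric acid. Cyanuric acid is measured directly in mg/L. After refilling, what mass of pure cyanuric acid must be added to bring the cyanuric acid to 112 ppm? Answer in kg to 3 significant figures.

14.1 kg

Volume: 1030 m³ = 1,030,000 L.
After draining 26% and refilling: 123 × 0.74 + 28 × 0.26 = 98.3 ppm.
Deficit to target: 112 − 98.3 = 13.7 mg/L.
Mass: 13.7 mg/L × 1,030,000 L = 14,110 g cyanuric acid.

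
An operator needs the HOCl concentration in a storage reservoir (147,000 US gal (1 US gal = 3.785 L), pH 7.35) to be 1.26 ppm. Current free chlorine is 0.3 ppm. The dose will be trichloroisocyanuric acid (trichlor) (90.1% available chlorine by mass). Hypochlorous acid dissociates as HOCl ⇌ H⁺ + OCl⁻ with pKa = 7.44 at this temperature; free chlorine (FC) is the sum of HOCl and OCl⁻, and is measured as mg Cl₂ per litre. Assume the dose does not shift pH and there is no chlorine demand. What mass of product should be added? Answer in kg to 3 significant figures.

1.23 kg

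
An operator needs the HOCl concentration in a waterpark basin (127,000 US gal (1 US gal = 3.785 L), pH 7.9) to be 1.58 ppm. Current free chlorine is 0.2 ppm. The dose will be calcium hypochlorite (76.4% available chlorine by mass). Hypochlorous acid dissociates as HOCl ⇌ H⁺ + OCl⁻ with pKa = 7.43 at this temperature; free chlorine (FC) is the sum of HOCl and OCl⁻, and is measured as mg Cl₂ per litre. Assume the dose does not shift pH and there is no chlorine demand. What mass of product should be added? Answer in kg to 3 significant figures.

Volume: 127,000 US gal × 3.785 L/gal = 480,695 L.
[OCl⁻]/[HOCl] = 10^(pH − pKa) = 10^(7.9 − 7.43) = 2.951; fraction as HOCl = 1/(1 + 2.951) = 0.2531.
Free chlorine required for 1.58 ppm HOCl: 1.58 / 0.2531 = 6.243 ppm.
FC to add: 6.243 − 0.2 = 6.043 mg/L as Cl₂.
Cl₂ equivalent: 6.043 mg/L × 480,695 L = 2905 g.
Product at 76.4% available Cl: 2905 / 0.764 = 3802 g.

3.80 kg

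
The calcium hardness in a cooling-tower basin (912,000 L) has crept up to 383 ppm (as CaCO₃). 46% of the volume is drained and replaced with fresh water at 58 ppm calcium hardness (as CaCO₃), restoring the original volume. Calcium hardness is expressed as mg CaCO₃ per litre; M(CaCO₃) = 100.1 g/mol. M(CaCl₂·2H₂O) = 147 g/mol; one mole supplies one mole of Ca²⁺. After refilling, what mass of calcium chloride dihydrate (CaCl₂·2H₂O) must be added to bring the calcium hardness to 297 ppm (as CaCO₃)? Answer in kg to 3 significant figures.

85.0 kg

After draining 46% and refilling: 383 × 0.54 + 58 × 0.46 = 233.5 ppm.
Deficit to target: 297 − 233.5 = 63.5 mg/L.
As CaCO₃: 63.5 mg/L × 912,000 L = 57,910 g; ÷ 100.1 = 578.5 mol Ca²⁺.
Mass: 578.5 × 147 = 85,050 g.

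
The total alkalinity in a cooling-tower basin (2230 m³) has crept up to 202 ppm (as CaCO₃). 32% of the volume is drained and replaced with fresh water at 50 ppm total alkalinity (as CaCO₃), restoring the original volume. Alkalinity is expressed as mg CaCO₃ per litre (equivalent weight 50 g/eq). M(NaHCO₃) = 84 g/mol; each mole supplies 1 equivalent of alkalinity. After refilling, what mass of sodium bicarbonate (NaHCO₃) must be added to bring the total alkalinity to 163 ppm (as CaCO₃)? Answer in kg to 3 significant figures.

Volume: 2230 m³ = 2,230,000 L.
After draining 32% and refilling: 202 × 0.68 + 50 × 0.32 = 153.36 ppm.
Deficit to target: 163 − 153.36 = 9.64 mg/L.
As CaCO₃: 9.64 mg/L × 2,230,000 L = 21,500 g; ÷ 50 g/eq ÷ 1 = 429.9 mol NaHCO₃.
Mass: 429.9 × 84 = 36,120 g.

36.1 kg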